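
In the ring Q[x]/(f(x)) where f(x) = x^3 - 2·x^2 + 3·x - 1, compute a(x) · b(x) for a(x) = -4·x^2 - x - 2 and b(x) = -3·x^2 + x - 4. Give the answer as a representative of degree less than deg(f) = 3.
a · b ≡ 31·x^2 - 55·x + 31 (mod f(x))

First multiply in Q[x] without reducing: a · b = 12·x^4 - x^3 + 21·x^2 + 2·x + 8. Now divide by f(x) = x^3 - 2·x^2 + 3·x - 1, eliminating the leading term at each step:
  leading term 12·x^4: subtract (12·x)·f(x) = 12·x^4 - 24·x^3 + 36·x^2 - 12·x, leaving 23·x^3 - 15·x^2 + 14·x + 8
  leading term 23·x^3: subtract (23)·f(x) = 23·x^3 - 46·x^2 + 69·x - 23, leaving 31·x^2 - 55·x + 31
The degree is now < 3, so this is the remainder. Hence a · b ≡ 31·x^2 - 55·x + 31 in Q[x]/(f).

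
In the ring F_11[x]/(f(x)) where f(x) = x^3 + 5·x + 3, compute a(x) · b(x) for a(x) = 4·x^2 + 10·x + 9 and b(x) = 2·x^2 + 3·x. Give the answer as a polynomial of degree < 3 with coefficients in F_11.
Multiply as integer polynomials: a · b = 8·x^4 + 32·x^3 + 48·x^2 + 27·x. Reducing coefficients mod 11: a · b ≡ 8·x^4 + 10·x^3 + 4·x^2 + 5·x. Now divide by f(x) = x^3 + 5·x + 3 in F_11[x], eliminating the leading term at each step:
  leading term 8·x^4: subtract (8·x)·f(x) = 8·x^4 + 7·x^2 + 2·x, leaving 10·x^3 + 8·x^2 + 3·x (coefficients mod 11)
  leading term 10·x^3: subtract (10)·f(x) = 10·x^3 + 6·x + 8, leaving 8·x^2 + 8·x + 3 (coefficients mod 11)
The degree is now < 3, so this is the remainder. Hence a · b ≡ 8·x^2 + 8·x + 3 in F_11[x]/(f).

Final answer: a · b ≡ 8·x^2 + 8·x + 3 (mod f(x))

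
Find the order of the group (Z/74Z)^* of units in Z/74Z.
(Z/74Z)^* consists of the classes a with gcd(a, 74) = 1, so its order is φ(74). φ is multiplicative, with φ(p^e) = p^e − p^(e−1). Factorise 74 = 2 · 37. Then
  φ(74) = (2 − 1) · (37 − 1) = 1 · 36 = 36.
Thus |(Z/74Z)^*| = 36.

Final answer: |(Z/74Z)^*| = 36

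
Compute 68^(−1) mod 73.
Apply the extended Euclidean algorithm to (73, 68), tracking rows (r, s, t) with s·73 + t·68 = r. Each division r_prev = q·r_cur + r_new produces the new row as (previous row) − q·(current row):
  row A: (73, 1, 0)   [1·73 + 0·68 = 73]
  row B: (68, 0, 1)   [0·73 + 1·68 = 68]
  73 = 1·68 + 5   → row C = row A − 1·row B = (5, 1, −1)   [check: 1·73 − 1·68 = 5]
  68 = 13·5 + 3   → row D = row B − 13·row C = (3, −13, 14)   [check: −13·73 + 14·68 = 3]
  5 = 1·3 + 2   → row E = row C − 1·row D = (2, 14, −15)   [check: 14·73 − 15·68 = 2]
  3 = 1·2 + 1   → row F = row D − 1·row E = (1, −27, 29)   [check: −27·73 + 29·68 = 1]
  2 = 2·1 + 0   → remainder 0, stop. gcd = 1 (last nonzero row F).
The gcd is 1, so 68 is invertible mod 73. The last nonzero row gives −27·73 + 29·68 = 1, so t = 29. So 68^(−1) ≡ 29 (mod 73). Verify: 68 · 29 = 1972 ≡ 1 (mod 73). ✓

Final answer: 68^(−1) ≡ 29 (mod 73)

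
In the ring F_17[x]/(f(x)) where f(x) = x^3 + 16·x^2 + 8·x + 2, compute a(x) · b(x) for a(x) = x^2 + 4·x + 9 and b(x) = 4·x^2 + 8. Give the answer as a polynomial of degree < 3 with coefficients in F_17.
Multiply as integer polynomials: a · b = 4·x^4 + 16·x^3 + 44·x^2 + 32·x + 72. Reducing coefficients mod 17: a · b ≡ 4·x^4 + 16·x^3 + 10·x^2 + 15·x + 4. Now divide by f(x) = x^3 + 16·x^2 + 8·x + 2 in F_17[x], eliminating the leading term at each step:
  leading term 4·x^4: subtract (4·x)·f(x) = 4·x^4 + 13·x^3 + 15·x^2 + 8·x, leaving 3·x^3 + 12·x^2 + 7·x + 4 (coefficients mod 17)
  leading term 3·x^3: subtract (3)·f(x) = 3·x^3 + 14·x^2 + 7·x + 6, leaving 15·x^2 + 15 (coefficients mod 17)
The degree is now < 3, so this is the remainder. Hence a · b ≡ 15·x^2 + 15 in F_17[x]/(f).

Final answer: a · b ≡ 15·x^2 + 15 (mod f(x))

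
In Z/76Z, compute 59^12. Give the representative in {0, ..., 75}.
49

Use repeated squaring. Binary(12) = 1100. Walk through the bits of the exponent 12 left-to-right: at each bit after the leading one, square the running value, then multiply by 59 if the bit is 1 (always reducing mod 76):
  bit 1 = 1 (leading): start with 59.
  bit 2 = 1: square 59^2 = 3481 ≡ 61; bit is 1, so multiply 61·59 = 3599 ≡ 27 (mod 76).
  bit 3 = 0: square 27^2 = 729 ≡ 45 (mod 76).
  bit 4 = 0: square 45^2 = 2025 ≡ 49 (mod 76).
Final value: 59^12 ≡ 49 (mod 76).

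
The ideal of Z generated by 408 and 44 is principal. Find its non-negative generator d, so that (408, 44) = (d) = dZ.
In the PID Z, (a, b) is generated by gcd(a, b). Compute gcd(408, 44) with the extended Euclidean algorithm, tracking rows (r, s, t) with s·408 + t·44 = r:
  row A: (408, 1, 0)   [1·408 + 0·44 = 408]
  row B: (44, 0, 1)   [0·408 + 1·44 = 44]
  408 = 9·44 + 12   → row C = row A − 9·row B = (12, 1, −9)   [check: 1·408 − 9·44 = 12]
  44 = 3·12 + 8   → row D = row B − 3·row C = (8, −3, 28)   [check: −3·408 + 28·44 = 8]
  12 = 1·8 + 4   → row E = row C − 1·row D = (4, 4, −37)   [check: 4·408 − 37·44 = 4]
  8 = 2·4 + 0   → remainder 0, stop. gcd = 4 (last nonzero row E).
So gcd(408, 44) = 4, with Bézout identity 4·408 − 37·44 = 4. Containment (⊇): the Bézout identity exhibits 4 as an element of (408, 44), giving (4) ⊆ (408, 44). Containment (⊆): since 4 | 408 and 4 | 44 (408 = 4·102, 44 = 4·11), every Z-linear combination of 408 and 44 is divisible by 4, so (408, 44) ⊆ (4). Therefore (408, 44) = (4), d = 4.

Final answer: (408, 44) = (4); d = 4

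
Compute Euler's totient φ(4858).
φ is multiplicative, with φ(p^e) = p^e − p^(e−1). Factorise 4858 = 2 · 7 · 347. Then
  φ(4858) = (2 − 1) · (7 − 1) · (347 − 1) = 1 · 6 · 346 = 2076.

Final answer: φ(4858) = 2076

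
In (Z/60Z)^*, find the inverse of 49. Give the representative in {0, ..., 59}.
49^(−1) ≡ 49 (mod 60)

Apply the extended Euclidean algorithm to (60, 49), tracking rows (r, s, t) with s·60 + t·49 = r. Each division r_prev = q·r_cur + r_new produces the new row as (previous row) − q·(current row):
  row A: (60, 1, 0)   [1·60 + 0·49 = 60]
  row B: (49, 0, 1)   [0·60 + 1·49 = 49]
  60 = 1·49 + 11   → row C = row A − 1·row B = (11, 1, −1)   [check: 1·60 − 1·49 = 11]
  49 = 4·11 + 5   → row D = row B − 4·row C = (5, −4, 5)   [check: −4·60 + 5·49 = 5]
  11 = 2·5 + 1   → row E = row C − 2·row D = (1, 9, −11)   [check: 9·60 − 11·49 = 1]
  5 = 5·1 + 0   → remainder 0, stop. gcd = 1 (last nonzero row E).
The gcd is 1, so 49 is invertible mod 60. The last nonzero row gives 9·60 − 11·49 = 1, so t = −11. So 49^(−1) ≡ −11 ≡ 49 (mod 60). Verify: 49 · 49 = 2401 ≡ 1 (mod 60). ✓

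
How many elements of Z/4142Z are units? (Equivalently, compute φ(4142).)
Z/4142Z has φ(4142) = 1944 units

An element a ∈ Z/4142Z is a unit iff gcd(a, 4142) = 1, so the number of units is φ(4142). φ is multiplicative, with φ(p^e) = p^e − p^(e−1). Factorise 4142 = 2 · 19 · 109. Then
  φ(4142) = (2 − 1) · (19 − 1) · (109 − 1) = 1 · 18 · 108 = 1944.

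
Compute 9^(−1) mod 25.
9^(−1) ≡ 14 (mod 25)

Apply the extended Euclidean algorithm to (25, 9), tracking rows (r, s, t) with s·25 + t·9 = r. Each division r_prev = q·r_cur + r_new produces the new row as (previous row) − q·(current row):
  row A: (25, 1, 0)   [1·25 + 0·9 = 25]
  row B: (9, 0, 1)   [0·25 + 1·9 = 9]
  25 = 2·9 + 7   → row C = row A − 2·row B = (7, 1, −2)   [check: 1·25 − 2·9 = 7]
  9 = 1·7 + 2   → row D = row B − 1·row C = (2, −1, 3)   [check: −1·25 + 3·9 = 2]
  7 = 3·2 + 1   → row E = row C − 3·row D = (1, 4, −11)   [check: 4·25 − 11·9 = 1]
  2 = 2·1 + 0   → remainder 0, stop. gcd = 1 (last nonzero row E).
The gcd is 1, so 9 is invertible mod 25. The last nonzero row gives 4·25 − 11·9 = 1, so t = −11. So 9^(−1) ≡ −11 ≡ 14 (mod 25). Verify: 9 · 14 = 126 ≡ 1 (mod 25). ✓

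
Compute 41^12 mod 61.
Use repeated squaring. Binary(12) = 1100. Walk through the bits of the exponent 12 left-to-right: at each bit after the leading one, square the running value, then multiply by 41 if the bit is 1 (always reducing mod 61):
  bit 1 = 1 (leading): start with 41.
  bit 2 = 1: square 41^2 = 1681 ≡ 34; bit is 1, so multiply 34·41 = 1394 ≡ 52 (mod 61).
  bit 3 = 0: square 52^2 = 2704 ≡ 20 (mod 61).
  bit 4 = 0: square 20^2 = 400 ≡ 34 (mod 61).
Final value: 41^12 ≡ 34 (mod 61).

Final answer: 34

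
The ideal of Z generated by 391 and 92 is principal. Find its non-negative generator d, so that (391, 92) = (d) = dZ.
In the PID Z, (a, b) is generated by gcd(a, b). Compute gcd(391, 92) with the extended Euclidean algorithm, tracking rows (r, s, t) with s·391 + t·92 = r:
  row A: (391, 1, 0)   [1·391 + 0·92 = 391]
  row B: (92, 0, 1)   [0·391 + 1·92 = 92]
  391 = 4·92 + 23   → row C = row A − 4·row B = (23, 1, −4)   [check: 1·391 − 4·92 = 23]
  92 = 4·23 + 0   → remainder 0, stop. gcd = 23 (last nonzero row C).
So gcd(391, 92) = 23, with Bézout identity 1·391 − 4·92 = 23. Containment (⊇): the Bézout identity exhibits 23 as an element of (391, 92), giving (23) ⊆ (391, 92). Containment (⊆): since 23 | 391 and 23 | 92 (391 = 23·17, 92 = 23·4), every Z-linear combination of 391 and 92 is divisible by 23, so (391, 92) ⊆ (23). Therefore (391, 92) = (23), d = 23.

Final answer: (391, 92) = (23); d = 23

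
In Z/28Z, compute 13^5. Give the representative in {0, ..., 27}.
Use repeated squaring. Binary(5) = 101. Walk through the bits of the exponent 5 left-to-right: at each bit after the leading one, square the running value, then multiply by 13 if the bit is 1 (always reducing mod 28):
  bit 1 = 1 (leading): start with 13.
  bit 2 = 0: square 13^2 = 169 ≡ 1 (mod 28).
  bit 3 = 1: square 1^2 = 1; bit is 1, so multiply 1·13 = 13 (mod 28).
Final value: 13^5 ≡ 13 (mod 28).

Final answer: 13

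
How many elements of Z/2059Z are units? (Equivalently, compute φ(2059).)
Z/2059Z has φ(2059) = 1960 units

An element a ∈ Z/2059Z is a unit iff gcd(a, 2059) = 1, so the number of units is φ(2059). φ is multiplicative, with φ(p^e) = p^e − p^(e−1). Factorise 2059 = 29 · 71. Then
  φ(2059) = (29 − 1) · (71 − 1) = 28 · 70 = 1960.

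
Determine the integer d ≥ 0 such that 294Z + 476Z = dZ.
(294, 476) = (14); d = 14

In the PID Z, (a, b) is generated by gcd(a, b). Compute gcd(476, 294) with the extended Euclidean algorithm, tracking rows (r, s, t) with s·476 + t·294 = r:
  row A: (476, 1, 0)   [1·476 + 0·294 = 476]
  row B: (294, 0, 1)   [0·476 + 1·294 = 294]
  476 = 1·294 + 182   → row C = row A − 1·row B = (182, 1, −1)   [check: 1·476 − 1·294 = 182]
  294 = 1·182 + 112   → row D = row B − 1·row C = (112, −1, 2)   [check: −1·476 + 2·294 = 112]
  182 = 1·112 + 70   → row E = row C − 1·row D = (70, 2, −3)   [check: 2·476 − 3·294 = 70]
  112 = 1·70 + 42   → row F = row D − 1·row E = (42, −3, 5)   [check: −3·476 + 5·294 = 42]
  70 = 1·42 + 28   → row G = row E − 1·row F = (28, 5, −8)   [check: 5·476 − 8·294 = 28]
  42 = 1·28 + 14   → row H = row F − 1·row G = (14, −8, 13)   [check: −8·476 + 13·294 = 14]
  28 = 2·14 + 0   → remainder 0, stop. gcd = 14 (last nonzero row H).
So gcd(294, 476) = 14, with Bézout identity −8·476 + 13·294 = 14. Containment (⊇): the Bézout identity exhibits 14 as an element of (294, 476), giving (14) ⊆ (294, 476). Containment (⊆): since 14 | 294 and 14 | 476 (294 = 14·21, 476 = 14·34), every Z-linear combination of 294 and 476 is divisible by 14, so (294, 476) ⊆ (14). Therefore (294, 476) = (14), d = 14.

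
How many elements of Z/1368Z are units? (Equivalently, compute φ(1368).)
Z/1368Z has φ(1368) = 432 units

An element a ∈ Z/1368Z is a unit iff gcd(a, 1368) = 1, so the number of units is φ(1368). φ is multiplicative, with φ(p^e) = p^e − p^(e−1). Factorise 1368 = 2^3 · 3^2 · 19. Then
  φ(1368) = (2^3 − 2^2) · (3^2 − 3^1) · (19 − 1) = 4 · 6 · 18 = 432.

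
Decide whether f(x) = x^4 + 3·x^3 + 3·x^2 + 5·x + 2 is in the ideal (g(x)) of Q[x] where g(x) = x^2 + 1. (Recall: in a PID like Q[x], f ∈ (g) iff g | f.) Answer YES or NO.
In Q[x] the ideal (g) consists of all multiples of g, so f ∈ (g) iff g | f, i.e. iff the remainder of f on division by g is 0. Divide f by g (g is monic, so eliminate the leading term of the running remainder at each step):
  leading term x^4: subtract (x^2)·g(x) = x^4 + x^2, leaving 3·x^3 + 2·x^2 + 5·x + 2
  leading term 3·x^3: subtract (3·x)·g(x) = 3·x^3 + 3·x, leaving 2·x^2 + 2·x + 2
  leading term 2·x^2: subtract (2)·g(x) = 2·x^2 + 2, leaving 2·x
The remainder r(x) = 2·x ≠ 0 (and deg r < deg g), so g ∤ f, i.e. f ∉ (g).

Final answer: NO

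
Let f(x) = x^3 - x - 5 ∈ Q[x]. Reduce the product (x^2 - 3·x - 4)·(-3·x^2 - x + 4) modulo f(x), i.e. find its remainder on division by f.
First multiply in Q[x] without reducing: a · b = -3·x^4 + 8·x^3 + 19·x^2 - 8·x - 16. Now divide by f(x) = x^3 - x - 5, eliminating the leading term at each step:
  leading term -3·x^4: subtract (-3·x)·f(x) = -3·x^4 + 3·x^2 + 15·x, leaving 8·x^3 + 16·x^2 - 23·x - 16
  leading term 8·x^3: subtract (8)·f(x) = 8·x^3 - 8·x - 40, leaving 16·x^2 - 15·x + 24
The degree is now < 3, so this is the remainder. Hence a · b ≡ 16·x^2 - 15·x + 24 in Q[x]/(f).

Final answer: a · b ≡ 16·x^2 - 15·x + 24 (mod f(x))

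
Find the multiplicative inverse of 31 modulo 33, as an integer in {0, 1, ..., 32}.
Apply the extended Euclidean algorithm to (33, 31), tracking rows (r, s, t) with s·33 + t·31 = r. Each division r_prev = q·r_cur + r_new produces the new row as (previous row) − q·(current row):
  row A: (33, 1, 0)   [1·33 + 0·31 = 33]
  row B: (31, 0, 1)   [0·33 + 1·31 = 31]
  33 = 1·31 + 2   → row C = row A − 1·row B = (2, 1, −1)   [check: 1·33 − 1·31 = 2]
  31 = 15·2 + 1   → row D = row B − 15·row C = (1, −15, 16)   [check: −15·33 + 16·31 = 1]
  2 = 2·1 + 0   → remainder 0, stop. gcd = 1 (last nonzero row D).
The gcd is 1, so 31 is invertible mod 33. The last nonzero row gives −15·33 + 16·31 = 1, so t = 16. So 31^(−1) ≡ 16 (mod 33). Verify: 31 · 16 = 496 ≡ 1 (mod 33). ✓

Final answer: 31^(−1) ≡ 16 (mod 33)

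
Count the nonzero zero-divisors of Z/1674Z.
Z/1674Z has 1133 nonzero zero-divisors

In Z/1674Z each nonzero element is either a unit (gcd with 1674 is 1) or a zero-divisor (gcd > 1). The number of units is φ(1674): factorise 1674 = 2 · 3^3 · 31, so φ(1674) = (2 − 1) · (3^3 − 3^2) · (31 − 1) = 1 · 18 · 30 = 540. The nonzero elements number 1674 − 1 = 1673. Hence the nonzero zero-divisors number 1673 − 540 = 1133.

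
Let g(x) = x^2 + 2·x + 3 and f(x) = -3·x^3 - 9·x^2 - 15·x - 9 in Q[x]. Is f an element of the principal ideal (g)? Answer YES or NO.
In Q[x] the ideal (g) consists of all multiples of g, so f ∈ (g) iff g | f, i.e. iff the remainder of f on division by g is 0. Divide f by g (g is monic, so eliminate the leading term of the running remainder at each step):
  leading term -3·x^3: subtract (-3·x)·g(x) = -3·x^3 - 6·x^2 - 9·x, leaving -3·x^2 - 6·x - 9
  leading term -3·x^2: subtract (-3)·g(x) = -3·x^2 - 6·x - 9, leaving 0
The remainder is 0, so f(x) = g(x) · h(x) with h(x) = -3·x - 3. Hence g | f, i.e. f ∈ (g).

Final answer: YES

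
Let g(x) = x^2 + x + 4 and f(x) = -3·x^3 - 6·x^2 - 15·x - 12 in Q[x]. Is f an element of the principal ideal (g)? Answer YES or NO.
In Q[x] the ideal (g) consists of all multiples of g, so f ∈ (g) iff g | f, i.e. iff the remainder of f on division by g is 0. Divide f by g (g is monic, so eliminate the leading term of the running remainder at each step):
  leading term -3·x^3: subtract (-3·x)·g(x) = -3·x^3 - 3·x^2 - 12·x, leaving -3·x^2 - 3·x - 12
  leading term -3·x^2: subtract (-3)·g(x) = -3·x^2 - 3·x - 12, leaving 0
The remainder is 0, so f(x) = g(x) · h(x) with h(x) = -3·x - 3. Hence g | f, i.e. f ∈ (g).

Final answer: YES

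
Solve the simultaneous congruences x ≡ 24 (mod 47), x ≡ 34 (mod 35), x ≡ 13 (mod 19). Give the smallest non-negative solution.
The moduli 47, 35, 19 are pairwise coprime, so by the CRT there is a unique solution mod 47·35·19 = 31255.
Solve by successive substitution. Start with x ≡ 24 (mod 47).
  Combine with x ≡ 34 (mod 35): write x = 24 + 47·t and require 24 + 47·t ≡ 34 (mod 35), i.e. 47·t ≡ 34 − 24 ≡ 10 (mod 35). Since 47^(−1) ≡ 3 (mod 35) (47 ≡ 12 (mod 35)), t ≡ 3·10 ≡ 30 (mod 35). So x ≡ 24 + 47·30 = 1434 (mod 1645).
  Combine with x ≡ 13 (mod 19): write x = 1434 + 1645·t and require 1434 + 1645·t ≡ 13 (mod 19), i.e. 1645·t ≡ 13 − 1434 ≡ 4 (mod 19). Since 1645^(−1) ≡ 7 (mod 19) (1645 ≡ 11 (mod 19)), t ≡ 7·4 ≡ 9 (mod 19). So x ≡ 1434 + 1645·9 = 16239 (mod 31255).
Unique solution in [0, 31255): x = 16239.

Final answer: x ≡ 16239 (mod 31255); the representative in [0, 31255) is 16239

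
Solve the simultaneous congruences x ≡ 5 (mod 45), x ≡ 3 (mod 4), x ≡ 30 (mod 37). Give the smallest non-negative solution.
x ≡ 2435 (mod 6660); the representative in [0, 6660) is 2435

The moduli 45, 4, 37 are pairwise coprime, so by the CRT there is a unique solution mod 45·4·37 = 6660.
Solve by successive substitution. Start with x ≡ 5 (mod 45).
  Combine with x ≡ 3 (mod 4): write x = 5 + 45·t and require 5 + 45·t ≡ 3 (mod 4), i.e. 45·t ≡ 3 − 5 ≡ 2 (mod 4). Since 45^(−1) ≡ 1 (mod 4) (45 ≡ 1 (mod 4)), t ≡ 1·2 ≡ 2 (mod 4). So x ≡ 5 + 45·2 = 95 (mod 180).
  Combine with x ≡ 30 (mod 37): write x = 95 + 180·t and require 95 + 180·t ≡ 30 (mod 37), i.e. 180·t ≡ 30 − 95 ≡ 9 (mod 37). Since 180^(−1) ≡ 22 (mod 37) (180 ≡ 32 (mod 37)), t ≡ 22·9 ≡ 13 (mod 37). So x ≡ 95 + 180·13 = 2435 (mod 6660).
Unique solution in [0, 6660): x = 2435.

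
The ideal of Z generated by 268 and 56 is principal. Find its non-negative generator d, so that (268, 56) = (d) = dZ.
(268, 56) = (4); d = 4

In the PID Z, (a, b) is generated by gcd(a, b). Compute gcd(268, 56) with the extended Euclidean algorithm, tracking rows (r, s, t) with s·268 + t·56 = r:
  row A: (268, 1, 0)   [1·268 + 0·56 = 268]
  row B: (56, 0, 1)   [0·268 + 1·56 = 56]
  268 = 4·56 + 44   → row C = row A − 4·row B = (44, 1, −4)   [check: 1·268 − 4·56 = 44]
  56 = 1·44 + 12   → row D = row B − 1·row C = (12, −1, 5)   [check: −1·268 + 5·56 = 12]
  44 = 3·12 + 8   → row E = row C − 3·row D = (8, 4, −19)   [check: 4·268 − 19·56 = 8]
  12 = 1·8 + 4   → row F = row D − 1·row E = (4, −5, 24)   [check: −5·268 + 24·56 = 4]
  8 = 2·4 + 0   → remainder 0, stop. gcd = 4 (last nonzero row F).
So gcd(268, 56) = 4, with Bézout identity −5·268 + 24·56 = 4. Containment (⊇): the Bézout identity exhibits 4 as an element of (268, 56), giving (4) ⊆ (268, 56). Containment (⊆): since 4 | 268 and 4 | 56 (268 = 4·67, 56 = 4·14), every Z-linear combination of 268 and 56 is divisible by 4, so (268, 56) ⊆ (4). Therefore (268, 56) = (4), d = 4.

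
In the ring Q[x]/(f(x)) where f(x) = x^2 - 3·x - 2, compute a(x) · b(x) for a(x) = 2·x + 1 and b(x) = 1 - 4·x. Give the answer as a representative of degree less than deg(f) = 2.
a · b ≡ -26·x - 15 (mod f(x))

First multiply in Q[x] without reducing: a · b = -8·x^2 - 2·x + 1. Now divide by f(x) = x^2 - 3·x - 2, eliminating the leading term at each step:
  leading term -8·x^2: subtract (-8)·f(x) = -8·x^2 + 24·x + 16, leaving -26·x - 15
The degree is now < 2, so this is the remainder. Hence a · b ≡ -26·x - 15 in Q[x]/(f).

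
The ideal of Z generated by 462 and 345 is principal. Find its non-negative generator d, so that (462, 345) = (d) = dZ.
In the PID Z, (a, b) is generated by gcd(a, b). Compute gcd(462, 345) with the extended Euclidean algorithm, tracking rows (r, s, t) with s·462 + t·345 = r:
  row A: (462, 1, 0)   [1·462 + 0·345 = 462]
  row B: (345, 0, 1)   [0·462 + 1·345 = 345]
  462 = 1·345 + 117   → row C = row A − 1·row B = (117, 1, −1)   [check: 1·462 − 1·345 = 117]
  345 = 2·117 + 111   → row D = row B − 2·row C = (111, −2, 3)   [check: −2·462 + 3·345 = 111]
  117 = 1·111 + 6   → row E = row C − 1·row D = (6, 3, −4)   [check: 3·462 − 4·345 = 6]
  111 = 18·6 + 3   → row F = row D − 18·row E = (3, −56, 75)   [check: −56·462 + 75·345 = 3]
  6 = 2·3 + 0   → remainder 0, stop. gcd = 3 (last nonzero row F).
So gcd(462, 345) = 3, with Bézout identity −56·462 + 75·345 = 3. Containment (⊇): the Bézout identity exhibits 3 as an element of (462, 345), giving (3) ⊆ (462, 345). Containment (⊆): since 3 | 462 and 3 | 345 (462 = 3·154, 345 = 3·115), every Z-linear combination of 462 and 345 is divisible by 3, so (462, 345) ⊆ (3). Therefore (462, 345) = (3), d = 3.

Final answer: (462, 345) = (3); d = 3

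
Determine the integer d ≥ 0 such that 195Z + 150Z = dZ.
(195, 150) = (15); d = 15

In the PID Z, (a, b) is generated by gcd(a, b). Compute gcd(195, 150) with the extended Euclidean algorithm, tracking rows (r, s, t) with s·195 + t·150 = r:
  row A: (195, 1, 0)   [1·195 + 0·150 = 195]
  row B: (150, 0, 1)   [0·195 + 1·150 = 150]
  195 = 1·150 + 45   → row C = row A − 1·row B = (45, 1, −1)   [check: 1·195 − 1·150 = 45]
  150 = 3·45 + 15   → row D = row B − 3·row C = (15, −3, 4)   [check: −3·195 + 4·150 = 15]
  45 = 3·15 + 0   → remainder 0, stop. gcd = 15 (last nonzero row D).
So gcd(195, 150) = 15, with Bézout identity −3·195 + 4·150 = 15. Containment (⊇): the Bézout identity exhibits 15 as an element of (195, 150), giving (15) ⊆ (195, 150). Containment (⊆): since 15 | 195 and 15 | 150 (195 = 15·13, 150 = 15·10), every Z-linear combination of 195 and 150 is divisible by 15, so (195, 150) ⊆ (15). Therefore (195, 150) = (15), d = 15.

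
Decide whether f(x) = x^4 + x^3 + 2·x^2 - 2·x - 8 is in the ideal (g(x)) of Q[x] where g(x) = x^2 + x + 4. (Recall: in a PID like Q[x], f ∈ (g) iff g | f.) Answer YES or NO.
In Q[x] the ideal (g) consists of all multiples of g, so f ∈ (g) iff g | f, i.e. iff the remainder of f on division by g is 0. Divide f by g (g is monic, so eliminate the leading term of the running remainder at each step):
  leading term x^4: subtract (x^2)·g(x) = x^4 + x^3 + 4·x^2, leaving -2·x^2 - 2·x - 8
  leading term -2·x^2: subtract (-2)·g(x) = -2·x^2 - 2·x - 8, leaving 0
The remainder is 0, so f(x) = g(x) · h(x) with h(x) = x^2 - 2. Hence g | f, i.e. f ∈ (g).

Final answer: YES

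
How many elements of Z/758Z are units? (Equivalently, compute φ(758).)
An element a ∈ Z/758Z is a unit iff gcd(a, 758) = 1, so the number of units is φ(758). φ is multiplicative, with φ(p^e) = p^e − p^(e−1). Factorise 758 = 2 · 379. Then
  φ(758) = (2 − 1) · (379 − 1) = 1 · 378 = 378.

Final answer: Z/758Z has φ(758) = 378 units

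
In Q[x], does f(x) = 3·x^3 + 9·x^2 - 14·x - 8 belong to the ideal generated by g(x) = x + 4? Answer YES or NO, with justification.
In Q[x] the ideal (g) consists of all multiples of g, so f ∈ (g) iff g | f, i.e. iff the remainder of f on division by g is 0. Divide f by g (g is monic, so eliminate the leading term of the running remainder at each step):
  leading term 3·x^3: subtract (3·x^2)·g(x) = 3·x^3 + 12·x^2, leaving -3·x^2 - 14·x - 8
  leading term -3·x^2: subtract (-3·x)·g(x) = -3·x^2 - 12·x, leaving -2·x - 8
  leading term -2·x: subtract (-2)·g(x) = -2·x - 8, leaving 0
The remainder is 0, so f(x) = g(x) · h(x) with h(x) = 3·x^2 - 3·x - 2. Hence g | f, i.e. f ∈ (g).

Final answer: YES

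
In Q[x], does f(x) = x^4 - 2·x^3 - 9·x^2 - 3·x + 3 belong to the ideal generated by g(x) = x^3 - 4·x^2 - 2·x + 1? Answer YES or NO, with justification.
NO

In Q[x] the ideal (g) consists of all multiples of g, so f ∈ (g) iff g | f, i.e. iff the remainder of f on division by g is 0. Divide f by g (g is monic, so eliminate the leading term of the running remainder at each step):
  leading term x^4: subtract (x)·g(x) = x^4 - 4·x^3 - 2·x^2 + x, leaving 2·x^3 - 7·x^2 - 4·x + 3
  leading term 2·x^3: subtract (2)·g(x) = 2·x^3 - 8·x^2 - 4·x + 2, leaving x^2 + 1
The remainder r(x) = x^2 + 1 ≠ 0 (and deg r < deg g), so g ∤ f, i.e. f ∉ (g).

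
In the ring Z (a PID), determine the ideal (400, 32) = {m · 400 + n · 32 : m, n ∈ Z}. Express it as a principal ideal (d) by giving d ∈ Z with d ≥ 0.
(400, 32) = (16); d = 16

In the PID Z, (a, b) is generated by gcd(a, b). Compute gcd(400, 32) with the extended Euclidean algorithm, tracking rows (r, s, t) with s·400 + t·32 = r:
  row A: (400, 1, 0)   [1·400 + 0·32 = 400]
  row B: (32, 0, 1)   [0·400 + 1·32 = 32]
  400 = 12·32 + 16   → row C = row A − 12·row B = (16, 1, −12)   [check: 1·400 − 12·32 = 16]
  32 = 2·16 + 0   → remainder 0, stop. gcd = 16 (last nonzero row C).
So gcd(400, 32) = 16, with Bézout identity 1·400 − 12·32 = 16. Containment (⊇): the Bézout identity exhibits 16 as an element of (400, 32), giving (16) ⊆ (400, 32). Containment (⊆): since 16 | 400 and 16 | 32 (400 = 16·25, 32 = 16·2), every Z-linear combination of 400 and 32 is divisible by 16, so (400, 32) ⊆ (16). Therefore (400, 32) = (16), d = 16.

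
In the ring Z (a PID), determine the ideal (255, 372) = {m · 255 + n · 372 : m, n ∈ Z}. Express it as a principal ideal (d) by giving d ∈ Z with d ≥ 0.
(255, 372) = (3); d = 3

In the PID Z, (a, b) is generated by gcd(a, b). Compute gcd(372, 255) with the extended Euclidean algorithm, tracking rows (r, s, t) with s·372 + t·255 = r:
  row A: (372, 1, 0)   [1·372 + 0·255 = 372]
  row B: (255, 0, 1)   [0·372 + 1·255 = 255]
  372 = 1·255 + 117   → row C = row A − 1·row B = (117, 1, −1)   [check: 1·372 − 1·255 = 117]
  255 = 2·117 + 21   → row D = row B − 2·row C = (21, −2, 3)   [check: −2·372 + 3·255 = 21]
  117 = 5·21 + 12   → row E = row C − 5·row D = (12, 11, −16)   [check: 11·372 − 16·255 = 12]
  21 = 1·12 + 9   → row F = row D − 1·row E = (9, −13, 19)   [check: −13·372 + 19·255 = 9]
  12 = 1·9 + 3   → row G = row E − 1·row F = (3, 24, −35)   [check: 24·372 − 35·255 = 3]
  9 = 3·3 + 0   → remainder 0, stop. gcd = 3 (last nonzero row G).
So gcd(255, 372) = 3, with Bézout identity 24·372 − 35·255 = 3. Containment (⊇): the Bézout identity exhibits 3 as an element of (255, 372), giving (3) ⊆ (255, 372). Containment (⊆): since 3 | 255 and 3 | 372 (255 = 3·85, 372 = 3·124), every Z-linear combination of 255 and 372 is divisible by 3, so (255, 372) ⊆ (3). Therefore (255, 372) = (3), d = 3.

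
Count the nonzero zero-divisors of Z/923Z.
In Z/923Z each nonzero element is either a unit (gcd with 923 is 1) or a zero-divisor (gcd > 1). The number of units is φ(923): factorise 923 = 13 · 71, so φ(923) = (13 − 1) · (71 − 1) = 12 · 70 = 840. The nonzero elements number 923 − 1 = 922. Hence the nonzero zero-divisors number 922 − 840 = 82.

Final answer: Z/923Z has 82 nonzero zero-divisors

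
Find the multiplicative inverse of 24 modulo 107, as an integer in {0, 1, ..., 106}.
Apply the extended Euclidean algorithm to (107, 24), tracking rows (r, s, t) with s·107 + t·24 = r. Each division r_prev = q·r_cur + r_new produces the new row as (previous row) − q·(current row):
  row A: (107, 1, 0)   [1·107 + 0·24 = 107]
  row B: (24, 0, 1)   [0·107 + 1·24 = 24]
  107 = 4·24 + 11   → row C = row A − 4·row B = (11, 1, −4)   [check: 1·107 − 4·24 = 11]
  24 = 2·11 + 2   → row D = row B − 2·row C = (2, −2, 9)   [check: −2·107 + 9·24 = 2]
  11 = 5·2 + 1   → row E = row C − 5·row D = (1, 11, −49)   [check: 11·107 − 49·24 = 1]
  2 = 2·1 + 0   → remainder 0, stop. gcd = 1 (last nonzero row E).
The gcd is 1, so 24 is invertible mod 107. The last nonzero row gives 11·107 − 49·24 = 1, so t = −49. So 24^(−1) ≡ −49 ≡ 58 (mod 107). Verify: 24 · 58 = 1392 ≡ 1 (mod 107). ✓

Final answer: 24^(−1) ≡ 58 (mod 107)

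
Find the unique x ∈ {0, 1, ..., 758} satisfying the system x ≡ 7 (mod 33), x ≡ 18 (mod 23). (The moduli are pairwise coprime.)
x ≡ 271 (mod 759); the representative in [0, 759) is 271

The moduli 33, 23 are pairwise coprime, so by the CRT there is a unique solution mod 33·23 = 759.
Solve by successive substitution. Start with x ≡ 7 (mod 33).
  Combine with x ≡ 18 (mod 23): write x = 7 + 33·t and require 7 + 33·t ≡ 18 (mod 23), i.e. 33·t ≡ 18 − 7 ≡ 11 (mod 23). Since 33^(−1) ≡ 7 (mod 23) (33 ≡ 10 (mod 23)), t ≡ 7·11 ≡ 8 (mod 23). So x ≡ 7 + 33·8 = 271 (mod 759).
Unique solution in [0, 759): x = 271.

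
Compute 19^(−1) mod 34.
19^(−1) ≡ 9 (mod 34)

Apply the extended Euclidean algorithm to (34, 19), tracking rows (r, s, t) with s·34 + t·19 = r. Each division r_prev = q·r_cur + r_new produces the new row as (previous row) − q·(current row):
  row A: (34, 1, 0)   [1·34 + 0·19 = 34]
  row B: (19, 0, 1)   [0·34 + 1·19 = 19]
  34 = 1·19 + 15   → row C = row A − 1·row B = (15, 1, −1)   [check: 1·34 − 1·19 = 15]
  19 = 1·15 + 4   → row D = row B − 1·row C = (4, −1, 2)   [check: −1·34 + 2·19 = 4]
  15 = 3·4 + 3   → row E = row C − 3·row D = (3, 4, −7)   [check: 4·34 − 7·19 = 3]
  4 = 1·3 + 1   → row F = row D − 1·row E = (1, −5, 9)   [check: −5·34 + 9·19 = 1]
  3 = 3·1 + 0   → remainder 0, stop. gcd = 1 (last nonzero row F).
The gcd is 1, so 19 is invertible mod 34. The last nonzero row gives −5·34 + 9·19 = 1, so t = 9. So 19^(−1) ≡ 9 (mod 34). Verify: 19 · 9 = 171 ≡ 1 (mod 34). ✓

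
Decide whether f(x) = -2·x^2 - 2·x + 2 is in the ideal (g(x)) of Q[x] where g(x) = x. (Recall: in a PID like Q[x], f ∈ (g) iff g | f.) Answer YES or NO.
In Q[x] the ideal (g) consists of all multiples of g, so f ∈ (g) iff g | f, i.e. iff the remainder of f on division by g is 0. Divide f by g (g is monic, so eliminate the leading term of the running remainder at each step):
  leading term -2·x^2: subtract (-2·x)·g(x) = -2·x^2, leaving 2 - 2·x
  leading term -2·x: subtract (-2)·g(x) = -2·x, leaving 2
The remainder r(x) = 2 ≠ 0 (and deg r < deg g), so g ∤ f, i.e. f ∉ (g).

Final answer: NO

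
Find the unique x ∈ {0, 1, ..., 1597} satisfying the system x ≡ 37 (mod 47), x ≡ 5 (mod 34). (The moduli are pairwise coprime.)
The moduli 47, 34 are pairwise coprime, so by the CRT there is a unique solution mod 47·34 = 1598.
Solve by successive substitution. Start with x ≡ 37 (mod 47).
  Combine with x ≡ 5 (mod 34): write x = 37 + 47·t and require 37 + 47·t ≡ 5 (mod 34), i.e. 47·t ≡ 5 − 37 ≡ 2 (mod 34). Since 47^(−1) ≡ 21 (mod 34) (47 ≡ 13 (mod 34)), t ≡ 21·2 ≡ 8 (mod 34). So x ≡ 37 + 47·8 = 413 (mod 1598).
Unique solution in [0, 1598): x = 413.

Final answer: x ≡ 413 (mod 1598); the representative in [0, 1598) is 413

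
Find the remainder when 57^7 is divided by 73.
71

Use repeated squaring. Binary(7) = 111. Walk through the bits of the exponent 7 left-to-right: at each bit after the leading one, square the running value, then multiply by 57 if the bit is 1 (always reducing mod 73):
  bit 1 = 1 (leading): start with 57.
  bit 2 = 1: square 57^2 = 3249 ≡ 37; bit is 1, so multiply 37·57 = 2109 ≡ 65 (mod 73).
  bit 3 = 1: square 65^2 = 4225 ≡ 64; bit is 1, so multiply 64·57 = 3648 ≡ 71 (mod 73).
Final value: 57^7 ≡ 71 (mod 73).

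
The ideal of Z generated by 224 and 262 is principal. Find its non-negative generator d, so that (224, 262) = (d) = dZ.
(224, 262) = (2); d = 2

In the PID Z, (a, b) is generated by gcd(a, b). Compute gcd(262, 224) with the extended Euclidean algorithm, tracking rows (r, s, t) with s·262 + t·224 = r:
  row A: (262, 1, 0)   [1·262 + 0·224 = 262]
  row B: (224, 0, 1)   [0·262 + 1·224 = 224]
  262 = 1·224 + 38   → row C = row A − 1·row B = (38, 1, −1)   [check: 1·262 − 1·224 = 38]
  224 = 5·38 + 34   → row D = row B − 5·row C = (34, −5, 6)   [check: −5·262 + 6·224 = 34]
  38 = 1·34 + 4   → row E = row C − 1·row D = (4, 6, −7)   [check: 6·262 − 7·224 = 4]
  34 = 8·4 + 2   → row F = row D − 8·row E = (2, −53, 62)   [check: −53·262 + 62·224 = 2]
  4 = 2·2 + 0   → remainder 0, stop. gcd = 2 (last nonzero row F).
So gcd(224, 262) = 2, with Bézout identity −53·262 + 62·224 = 2. Containment (⊇): the Bézout identity exhibits 2 as an element of (224, 262), giving (2) ⊆ (224, 262). Containment (⊆): since 2 | 224 and 2 | 262 (224 = 2·112, 262 = 2·131), every Z-linear combination of 224 and 262 is divisible by 2, so (224, 262) ⊆ (2). Therefore (224, 262) = (2), d = 2.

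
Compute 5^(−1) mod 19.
5^(−1) ≡ 4 (mod 19)

Apply the extended Euclidean algorithm to (19, 5), tracking rows (r, s, t) with s·19 + t·5 = r. Each division r_prev = q·r_cur + r_new produces the new row as (previous row) − q·(current row):
  row A: (19, 1, 0)   [1·19 + 0·5 = 19]
  row B: (5, 0, 1)   [0·19 + 1·5 = 5]
  19 = 3·5 + 4   → row C = row A − 3·row B = (4, 1, −3)   [check: 1·19 − 3·5 = 4]
  5 = 1·4 + 1   → row D = row B − 1·row C = (1, −1, 4)   [check: −1·19 + 4·5 = 1]
  4 = 4·1 + 0   → remainder 0, stop. gcd = 1 (last nonzero row D).
The gcd is 1, so 5 is invertible mod 19. The last nonzero row gives −1·19 + 4·5 = 1, so t = 4. So 5^(−1) ≡ 4 (mod 19). Verify: 5 · 4 = 20 ≡ 1 (mod 19). ✓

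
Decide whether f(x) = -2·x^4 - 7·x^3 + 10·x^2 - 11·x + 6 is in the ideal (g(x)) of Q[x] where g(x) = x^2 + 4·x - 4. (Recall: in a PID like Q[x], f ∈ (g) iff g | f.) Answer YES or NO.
In Q[x] the ideal (g) consists of all multiples of g, so f ∈ (g) iff g | f, i.e. iff the remainder of f on division by g is 0. Divide f by g (g is monic, so eliminate the leading term of the running remainder at each step):
  leading term -2·x^4: subtract (-2·x^2)·g(x) = -2·x^4 - 8·x^3 + 8·x^2, leaving x^3 + 2·x^2 - 11·x + 6
  leading term x^3: subtract (x)·g(x) = x^3 + 4·x^2 - 4·x, leaving -2·x^2 - 7·x + 6
  leading term -2·x^2: subtract (-2)·g(x) = -2·x^2 - 8·x + 8, leaving x - 2
The remainder r(x) = x - 2 ≠ 0 (and deg r < deg g), so g ∤ f, i.e. f ∉ (g).

Final answer: NO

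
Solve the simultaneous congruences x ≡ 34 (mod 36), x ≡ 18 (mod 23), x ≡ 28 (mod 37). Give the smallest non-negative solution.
x ≡ 1582 (mod 30636); the representative in [0, 30636) is 1582

The moduli 36, 23, 37 are pairwise coprime, so by the CRT there is a unique solution mod 36·23·37 = 30636.
Solve by successive substitution. Start with x ≡ 34 (mod 36).
  Combine with x ≡ 18 (mod 23): write x = 34 + 36·t and require 34 + 36·t ≡ 18 (mod 23), i.e. 36·t ≡ 18 − 34 ≡ 7 (mod 23). Since 36^(−1) ≡ 16 (mod 23) (36 ≡ 13 (mod 23)), t ≡ 16·7 ≡ 20 (mod 23). So x ≡ 34 + 36·20 = 754 (mod 828).
  Combine with x ≡ 28 (mod 37): write x = 754 + 828·t and require 754 + 828·t ≡ 28 (mod 37), i.e. 828·t ≡ 28 − 754 ≡ 14 (mod 37). Since 828^(−1) ≡ 8 (mod 37) (828 ≡ 14 (mod 37)), t ≡ 8·14 ≡ 1 (mod 37). So x ≡ 754 + 828·1 = 1582 (mod 30636).
Unique solution in [0, 30636): x = 1582.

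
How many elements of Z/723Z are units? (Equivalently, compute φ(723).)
An element a ∈ Z/723Z is a unit iff gcd(a, 723) = 1, so the number of units is φ(723). φ is multiplicative, with φ(p^e) = p^e − p^(e−1). Factorise 723 = 3 · 241. Then
  φ(723) = (3 − 1) · (241 − 1) = 2 · 240 = 480.

Final answer: Z/723Z has φ(723) = 480 units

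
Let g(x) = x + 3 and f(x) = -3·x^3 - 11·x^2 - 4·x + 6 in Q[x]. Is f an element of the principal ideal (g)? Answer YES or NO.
In Q[x] the ideal (g) consists of all multiples of g, so f ∈ (g) iff g | f, i.e. iff the remainder of f on division by g is 0. Divide f by g (g is monic, so eliminate the leading term of the running remainder at each step):
  leading term -3·x^3: subtract (-3·x^2)·g(x) = -3·x^3 - 9·x^2, leaving -2·x^2 - 4·x + 6
  leading term -2·x^2: subtract (-2·x)·g(x) = -2·x^2 - 6·x, leaving 2·x + 6
  leading term 2·x: subtract (2)·g(x) = 2·x + 6, leaving 0
The remainder is 0, so f(x) = g(x) · h(x) with h(x) = -3·x^2 - 2·x + 2. Hence g | f, i.e. f ∈ (g).

Final answer: YES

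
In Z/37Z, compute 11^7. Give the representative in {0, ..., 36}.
Use repeated squaring. Binary(7) = 111. Walk through the bits of the exponent 7 left-to-right: at each bit after the leading one, square the running value, then multiply by 11 if the bit is 1 (always reducing mod 37):
  bit 1 = 1 (leading): start with 11.
  bit 2 = 1: square 11^2 = 121 ≡ 10; bit is 1, so multiply 10·11 = 110 ≡ 36 (mod 37).
  bit 3 = 1: square 36^2 = 1296 ≡ 1; bit is 1, so multiply 1·11 = 11 (mod 37).
Final value: 11^7 ≡ 11 (mod 37).

Final answer: 11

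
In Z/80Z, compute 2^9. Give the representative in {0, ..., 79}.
32

Use repeated squaring. Binary(9) = 1001. Walk through the bits of the exponent 9 left-to-right: at each bit after the leading one, square the running value, then multiply by 2 if the bit is 1 (always reducing mod 80):
  bit 1 = 1 (leading): start with 2.
  bit 2 = 0: square 2^2 = 4 (mod 80).
  bit 3 = 0: square 4^2 = 16 (mod 80).
  bit 4 = 1: square 16^2 = 256 ≡ 16; bit is 1, so multiply 16·2 = 32 (mod 80).
Final value: 2^9 ≡ 32 (mod 80).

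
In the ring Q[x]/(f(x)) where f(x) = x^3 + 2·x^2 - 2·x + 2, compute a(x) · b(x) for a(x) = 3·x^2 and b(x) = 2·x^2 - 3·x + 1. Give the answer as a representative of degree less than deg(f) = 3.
a · b ≡ 57·x^2 - 54·x + 42 (mod f(x))

First multiply in Q[x] without reducing: a · b = 6·x^4 - 9·x^3 + 3·x^2. Now divide by f(x) = x^3 + 2·x^2 - 2·x + 2, eliminating the leading term at each step:
  leading term 6·x^4: subtract (6·x)·f(x) = 6·x^4 + 12·x^3 - 12·x^2 + 12·x, leaving -21·x^3 + 15·x^2 - 12·x
  leading term -21·x^3: subtract (-21)·f(x) = -21·x^3 - 42·x^2 + 42·x - 42, leaving 57·x^2 - 54·x + 42
The degree is now < 3, so this is the remainder. Hence a · b ≡ 57·x^2 - 54·x + 42 in Q[x]/(f).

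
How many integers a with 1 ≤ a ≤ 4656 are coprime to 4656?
1536

The number of a ∈ {1, ..., 4656} with gcd(a, 4656) = 1 is by definition Euler's totient φ(4656). φ is multiplicative, with φ(p^e) = p^e − p^(e−1). Factorise 4656 = 2^4 · 3 · 97. Then
  φ(4656) = (2^4 − 2^3) · (3 − 1) · (97 − 1) = 8 · 2 · 96 = 1536.
So there are 1536 such integers.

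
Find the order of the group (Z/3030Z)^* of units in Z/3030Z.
|(Z/3030Z)^*| = 800

(Z/3030Z)^* consists of the classes a with gcd(a, 3030) = 1, so its order is φ(3030). φ is multiplicative, with φ(p^e) = p^e − p^(e−1). Factorise 3030 = 2 · 3 · 5 · 101. Then
  φ(3030) = (2 − 1) · (3 − 1) · (5 − 1) · (101 − 1) = 1 · 2 · 4 · 100 = 800.
Thus |(Z/3030Z)^*| = 800.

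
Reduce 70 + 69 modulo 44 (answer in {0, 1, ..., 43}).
Reduce the summands first: 70 ≡ 26, 69 ≡ 25 (mod 44), so 70 + 69 ≡ 26 + 25 (mod 44). 26 + 25 = 51; 51 = 1·44 + 7, so (70 + 69) mod 44 = 7.

Final answer: 7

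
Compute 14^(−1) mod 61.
Apply the extended Euclidean algorithm to (61, 14), tracking rows (r, s, t) with s·61 + t·14 = r. Each division r_prev = q·r_cur + r_new produces the new row as (previous row) − q·(current row):
  row A: (61, 1, 0)   [1·61 + 0·14 = 61]
  row B: (14, 0, 1)   [0·61 + 1·14 = 14]
  61 = 4·14 + 5   → row C = row A − 4·row B = (5, 1, −4)   [check: 1·61 − 4·14 = 5]
  14 = 2·5 + 4   → row D = row B − 2·row C = (4, −2, 9)   [check: −2·61 + 9·14 = 4]
  5 = 1·4 + 1   → row E = row C − 1·row D = (1, 3, −13)   [check: 3·61 − 13·14 = 1]
  4 = 4·1 + 0   → remainder 0, stop. gcd = 1 (last nonzero row E).
The gcd is 1, so 14 is invertible mod 61. The last nonzero row gives 3·61 − 13·14 = 1, so t = −13. So 14^(−1) ≡ −13 ≡ 48 (mod 61). Verify: 14 · 48 = 672 ≡ 1 (mod 61). ✓

Final answer: 14^(−1) ≡ 48 (mod 61)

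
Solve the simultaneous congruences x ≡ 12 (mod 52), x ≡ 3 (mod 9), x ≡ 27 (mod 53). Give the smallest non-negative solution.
x ≡ 7500 (mod 24804); the representative in [0, 24804) is 7500

The moduli 52, 9, 53 are pairwise coprime, so by the CRT there is a unique solution mod 52·9·53 = 24804.
Solve by successive substitution. Start with x ≡ 12 (mod 52).
  Combine with x ≡ 3 (mod 9): write x = 12 + 52·t and require 12 + 52·t ≡ 3 (mod 9), i.e. 52·t ≡ 3 − 12 ≡ 0 (mod 9). Since 52^(−1) ≡ 4 (mod 9) (52 ≡ 7 (mod 9)), t ≡ 4·0 ≡ 0 (mod 9). So x ≡ 12 + 52·0 = 12 (mod 468).
  Combine with x ≡ 27 (mod 53): write x = 12 + 468·t and require 12 + 468·t ≡ 27 (mod 53), i.e. 468·t ≡ 27 − 12 ≡ 15 (mod 53). Since 468^(−1) ≡ 47 (mod 53) (468 ≡ 44 (mod 53)), t ≡ 47·15 ≡ 16 (mod 53). So x ≡ 12 + 468·16 = 7500 (mod 24804).
Unique solution in [0, 24804): x = 7500.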